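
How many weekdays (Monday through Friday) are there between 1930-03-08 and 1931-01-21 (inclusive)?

228 weekdays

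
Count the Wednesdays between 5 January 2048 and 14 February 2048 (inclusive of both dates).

5 January 2048 is a Sunday.
The range spans 41 days (inclusive of both endpoints).
41 = 7 × 5 + 6, so there are 5 full weeks plus 6 extra days.
Each full week contributes one Wednesday: 5 so far.
The 6 extra days are Sunday, Monday, Tuesday, Wednesday, Thursday, Friday — 1 of them qualifies.
Total: 5 + 1 = 6.

6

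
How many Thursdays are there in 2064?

52

1 January 2064 is a Tuesday.
The range spans 366 days (inclusive of both endpoints).
366 = 7 × 52 + 2, so there are 52 full weeks plus 2 extra days.
Each full week contributes one Thursday: 52 so far.
The 2 extra days are Tuesday, Wednesday — none qualify.
Total: 52 + 0 = 52.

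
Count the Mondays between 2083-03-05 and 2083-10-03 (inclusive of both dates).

30

2083-03-05 is a Friday.
The range spans 213 days (inclusive of both endpoints).
213 = 7 × 30 + 3, so there are 30 full weeks plus 3 extra days.
Each full week contributes one Monday: 30 so far.
The 3 extra days are Fri, Sat, Sun — none qualify.
Total: 30 + 0 = 30.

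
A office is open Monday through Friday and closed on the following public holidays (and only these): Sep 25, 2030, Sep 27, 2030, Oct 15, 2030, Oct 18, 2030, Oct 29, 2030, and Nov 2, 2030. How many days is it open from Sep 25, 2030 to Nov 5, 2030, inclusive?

25 business days

Sep 25, 2030 is a Wednesday.
That's 42 days from start to end, counting both.
42 = 7 × 6, so the span is exactly 6 full weeks.
Each full week contributes 5 weekdays (Mon–Fri): 6 × 5 = 30.
Holidays: Sep 25, 2030 (Wed); Sep 27, 2030 (Fri); Oct 15, 2030 (Tue); Oct 18, 2030 (Fri); Oct 29, 2030 (Tue); Nov 2, 2030 (Sat).
5 of the 6 holidays fall on weekdays; the rest are weekends and were already excluded.
Business days: 30 − 5 = 25.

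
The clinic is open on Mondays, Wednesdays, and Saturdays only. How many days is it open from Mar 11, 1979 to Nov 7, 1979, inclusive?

104

Mar 11, 1979 is a Sunday.
From Mar 11, 1979 to Nov 7, 1979 is 242 days inclusive.
242 = 7 × 34 + 4, so there are 34 full weeks plus 4 extra days.
Each full week contributes 3 days from the set (Mon, Wed, Sat): 34 × 3 = 102.
The 4 extra days are Sun, Mon, Tue, Wed — 2 of them qualify.
Total: 102 + 2 = 104.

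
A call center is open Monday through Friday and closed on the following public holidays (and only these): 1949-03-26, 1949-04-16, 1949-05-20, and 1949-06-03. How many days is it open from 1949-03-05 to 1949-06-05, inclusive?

1949-03-05 is a Saturday.
That's 93 days from start to end, counting both.
93 = 7 × 13 + 2, so there are 13 full weeks plus 2 extra days.
Each full week contributes 5 weekdays (Mon–Fri): 13 × 5 = 65.
The 2 extra days are Sat, Sun — none qualify.
Total: 65 + 0 = 65.
Holidays: 1949-03-26 (Sat); 1949-04-16 (Sat); 1949-05-20 (Fri); 1949-06-03 (Fri).
2 of the 4 holidays fall on weekdays; the rest are weekends and were already excluded.
Business days: 65 − 2 = 63.

63 working days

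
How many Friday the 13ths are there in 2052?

2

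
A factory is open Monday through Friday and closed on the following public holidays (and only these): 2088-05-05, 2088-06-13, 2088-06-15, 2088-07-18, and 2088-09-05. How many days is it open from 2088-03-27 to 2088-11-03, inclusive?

156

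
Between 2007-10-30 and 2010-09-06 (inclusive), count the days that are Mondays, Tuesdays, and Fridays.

2007-10-30 is a Tuesday.
The range spans 1043 days (inclusive of both endpoints).
1043 = 7 × 149, so the span is exactly 149 full weeks.
Each full week contributes 3 days from the set (Mon, Tue, Fri): 149 × 3 = 447.

447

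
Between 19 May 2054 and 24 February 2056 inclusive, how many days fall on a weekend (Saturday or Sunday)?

184

19 May 2054 is a Tuesday.
That's 647 days from start to end, counting both.
647 = 7 × 92 + 3, so there are 92 full weeks plus 3 extra days.
Each full week contributes 2 weekend days (Sat, Sun): 92 × 2 = 184.
The 3 extra days are Tuesday, Wednesday, Thursday — none qualify.
Total: 184 + 0 = 184.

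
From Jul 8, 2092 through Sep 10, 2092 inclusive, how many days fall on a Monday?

9

Jul 8, 2092 is a Tuesday.
The range spans 65 days (inclusive of both endpoints).
65 = 7 × 9 + 2, so there are 9 full weeks plus 2 extra days.
Each full week contributes one Monday: 9 so far.
The 2 extra days are Tue, Wed — none qualify.
Total: 9 + 0 = 9.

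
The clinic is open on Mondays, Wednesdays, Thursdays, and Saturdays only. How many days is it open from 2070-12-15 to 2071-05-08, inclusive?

83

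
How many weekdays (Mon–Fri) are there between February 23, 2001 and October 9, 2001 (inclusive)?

February 23, 2001 is a Friday.
From February 23, 2001 to October 9, 2001 is 229 days inclusive.
229 = 7 × 32 + 5, so there are 32 full weeks plus 5 extra days.
Each full week contributes 5 weekdays (Mon–Fri): 32 × 5 = 160.
The 5 extra days are Fri, Sat, Sun, Mon, Tue — 3 of them qualify.
Total: 160 + 3 = 163.

163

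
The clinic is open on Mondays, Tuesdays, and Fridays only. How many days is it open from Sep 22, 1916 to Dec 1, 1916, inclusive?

31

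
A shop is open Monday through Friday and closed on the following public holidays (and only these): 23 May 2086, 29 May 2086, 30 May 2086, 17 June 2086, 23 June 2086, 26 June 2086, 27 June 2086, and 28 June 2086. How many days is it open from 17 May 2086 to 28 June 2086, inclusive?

17 May 2086 is a Friday.
From 17 May 2086 to 28 June 2086 is 43 days inclusive.
43 = 7 × 6 + 1, so there are 6 full weeks plus 1 extra day.
Each full week contributes 5 weekdays (Mon–Fri): 6 × 5 = 30.
The 1 extra day is Fri — 1 of them qualifies.
Total: 30 + 1 = 31.
Holidays: 23 May 2086 (Thu); 29 May 2086 (Wed); 30 May 2086 (Thu); 17 June 2086 (Mon); 23 June 2086 (Sun); 26 June 2086 (Wed); 27 June 2086 (Thu); 28 June 2086 (Fri).
7 of the 8 holidays fall on weekdays; the rest are weekends and were already excluded.
Business days: 31 − 7 = 24.

24 business days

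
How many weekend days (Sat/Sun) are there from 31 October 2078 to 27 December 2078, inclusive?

31 October 2078 is a Monday.
The range spans 58 days (inclusive of both endpoints).
58 = 7 × 8 + 2, so there are 8 full weeks plus 2 extra days.
Each full week contributes 2 weekend days (Sat, Sun): 8 × 2 = 16.
The 2 extra days are Monday, Tuesday — none qualify.
Total: 16 + 0 = 16.

16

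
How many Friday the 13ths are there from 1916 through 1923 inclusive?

Friday-the-13ths by year:
1916: Oct
1917: Apr, Jul
1918: Sep, Dec
1919: Jun
1920: Feb, Aug
1921: May
1922: Jan, Oct
1923: Apr, Jul

13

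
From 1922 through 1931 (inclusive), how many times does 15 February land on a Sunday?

2

Day of week of February 15 in each year:
1922: Wed, 1923: Thu, 1924: Fri, 1925: Sun ✓, 1926: Mon, 1927: Tue, 1928: Wed, 1929: Fri, 1930: Sat, 1931: Sun ✓
Sundays: 1925, 1931.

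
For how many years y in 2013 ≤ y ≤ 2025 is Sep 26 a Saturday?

2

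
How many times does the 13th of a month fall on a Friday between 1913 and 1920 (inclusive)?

13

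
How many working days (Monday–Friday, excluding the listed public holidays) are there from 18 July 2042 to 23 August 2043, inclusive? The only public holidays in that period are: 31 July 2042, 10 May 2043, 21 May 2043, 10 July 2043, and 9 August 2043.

18 July 2042 is a Friday.
From 18 July 2042 to 23 August 2043 is 402 days inclusive.
402 = 7 × 57 + 3, so there are 57 full weeks plus 3 extra days.
Each full week contributes 5 weekdays (Mon–Fri): 57 × 5 = 285.
The 3 extra days are Fri, Sat, Sun — 1 of them qualifies.
Total: 285 + 1 = 286.
Holidays: 31 July 2042 (Thu); 10 May 2043 (Sun); 21 May 2043 (Thu); 10 July 2043 (Fri); 9 August 2043 (Sun).
3 of the 5 holidays fall on weekdays; the rest are weekends and were already excluded.
Business days: 286 − 3 = 283.

283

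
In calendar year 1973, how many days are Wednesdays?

52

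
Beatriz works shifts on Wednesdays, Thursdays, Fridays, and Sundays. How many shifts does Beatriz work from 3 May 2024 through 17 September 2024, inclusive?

78

3 May 2024 is a Friday.
The range spans 138 days (inclusive of both endpoints).
138 = 7 × 19 + 5, so there are 19 full weeks plus 5 extra days.
Each full week contributes 4 days from the set (Wed, Thu, Fri, Sun): 19 × 4 = 76.
The 5 extra days are Fri, Sat, Sun, Mon, Tue — 2 of them qualify.
Total: 76 + 2 = 78.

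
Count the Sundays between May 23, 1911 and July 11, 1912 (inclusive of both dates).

May 23, 1911 is a Tuesday.
That's 416 days from start to end, counting both.
416 = 7 × 59 + 3, so there are 59 full weeks plus 3 extra days.
Each full week contributes one Sunday: 59 so far.
The 3 extra days are Tuesday, Wednesday, Thursday — none qualify.
Total: 59 + 0 = 59.

59 Sundays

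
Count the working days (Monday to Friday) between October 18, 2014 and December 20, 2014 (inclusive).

45 weekdays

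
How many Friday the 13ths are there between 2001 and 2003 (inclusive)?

5

Friday-the-13ths by year:
2001: Apr, Jul
2002: Sep, Dec
2003: Jun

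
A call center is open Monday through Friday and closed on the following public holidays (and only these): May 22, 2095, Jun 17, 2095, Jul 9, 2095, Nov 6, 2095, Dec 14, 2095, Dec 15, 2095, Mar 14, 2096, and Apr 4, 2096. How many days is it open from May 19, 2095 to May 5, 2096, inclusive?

247

May 19, 2095 is a Thursday.
The range spans 353 days (inclusive of both endpoints).
353 = 7 × 50 + 3, so there are 50 full weeks plus 3 extra days.
Each full week contributes 5 weekdays (Mon–Fri): 50 × 5 = 250.
The 3 extra days are Thursday, Friday, Saturday — 2 of them qualify.
Total: 250 + 2 = 252.
Holidays: May 22, 2095 (Sun); Jun 17, 2095 (Fri); Jul 9, 2095 (Sat); Nov 6, 2095 (Sun); Dec 14, 2095 (Wed); Dec 15, 2095 (Thu); Mar 14, 2096 (Wed); Apr 4, 2096 (Wed).
5 of the 8 holidays fall on weekdays; the rest are weekends and were already excluded.
Business days: 252 − 5 = 247.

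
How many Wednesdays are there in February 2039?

4

Feb 1, 2039 is a Tuesday.
From Feb 1, 2039 to Feb 28, 2039 is 28 days inclusive.
28 = 7 × 4, so the span is exactly 4 full weeks.
Each full week contributes one Wednesday: 4 so far.
Total: 4.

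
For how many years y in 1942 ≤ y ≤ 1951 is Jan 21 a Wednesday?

Day of week of January 21 in each year:
1942: Wed ✓, 1943: Thu, 1944: Fri, 1945: Sun, 1946: Mon, 1947: Tue, 1948: Wed ✓, 1949: Fri, 1950: Sat, 1951: Sun
Wednesdays: 1942, 1948.

2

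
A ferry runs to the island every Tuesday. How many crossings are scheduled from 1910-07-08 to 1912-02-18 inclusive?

1910-07-08 is a Friday.
From 1910-07-08 to 1912-02-18 is 591 days inclusive.
591 = 7 × 84 + 3, so there are 84 full weeks plus 3 extra days.
Each full week contributes one Tuesday: 84 so far.
The 3 extra days are Fri, Sat, Sun — none qualify.
Total: 84 + 0 = 84.

84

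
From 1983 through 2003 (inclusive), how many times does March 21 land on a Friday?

Day of week of March 21 in each year:
1983: Mon, 1984: Wed, 1985: Thu, 1986: Fri ✓, 1987: Sat, 1988: Mon, 1989: Tue, 1990: Wed, 1991: Thu, 1992: Sat, 1993: Sun, 1994: Mon, 1995: Tue, 1996: Thu, 1997: Fri ✓, 1998: Sat, 1999: Sun, 2000: Tue, 2001: Wed, 2002: Thu, 2003: Fri ✓
Fridays: 1986, 1997, 2003.

3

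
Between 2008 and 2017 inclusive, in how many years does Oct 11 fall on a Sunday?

2

Day of week of October 11 in each year:
2008: Sat, 2009: Sun ✓, 2010: Mon, 2011: Tue, 2012: Thu, 2013: Fri, 2014: Sat, 2015: Sun ✓, 2016: Tue, 2017: Wed
Sundays: 2009, 2015.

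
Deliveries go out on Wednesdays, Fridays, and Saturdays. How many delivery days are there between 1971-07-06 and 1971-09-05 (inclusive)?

1971-07-06 is a Tuesday.
That's 62 days from start to end, counting both.
62 = 7 × 8 + 6, so there are 8 full weeks plus 6 extra days.
Each full week contributes 3 days from the set (Wed, Fri, Sat): 8 × 3 = 24.
The 6 extra days are Tue, Wed, Thu, Fri, Sat, Sun — 3 of them qualify.
Total: 24 + 3 = 27.

27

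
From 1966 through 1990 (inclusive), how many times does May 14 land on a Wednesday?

Day of week of May 14 in each year:
1966: Sat, 1967: Sun, 1968: Tue, 1969: Wed ✓, 1970: Thu, 1971: Fri, 1972: Sun, 1973: Mon, 1974: Tue, 1975: Wed ✓, 1976: Fri, 1977: Sat, 1978: Sun, 1979: Mon, 1980: Wed ✓, 1981: Thu, 1982: Fri, 1983: Sat, 1984: Mon, 1985: Tue, 1986: Wed ✓, 1987: Thu, 1988: Sat, 1989: Sun, 1990: Mon
Wednesdays: 1969, 1975, 1980, 1986.

4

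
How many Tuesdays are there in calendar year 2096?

52

2096-01-01 is a Sunday.
That's 366 days from start to end, counting both.
366 = 7 × 52 + 2, so there are 52 full weeks plus 2 extra days.
Each full week contributes one Tuesday: 52 so far.
The 2 extra days are Sunday, Monday — none qualify.
Total: 52 + 0 = 52.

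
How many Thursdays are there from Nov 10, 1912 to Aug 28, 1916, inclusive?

Nov 10, 1912 is a Sunday.
The range spans 1388 days (inclusive of both endpoints).
1388 = 7 × 198 + 2, so there are 198 full weeks plus 2 extra days.
Each full week contributes one Thursday: 198 so far.
The 2 extra days are Sunday, Monday — none qualify.
Total: 198 + 0 = 198.

198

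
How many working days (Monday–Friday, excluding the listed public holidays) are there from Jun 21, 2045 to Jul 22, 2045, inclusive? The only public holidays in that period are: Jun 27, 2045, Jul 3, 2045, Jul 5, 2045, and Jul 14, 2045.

19 working days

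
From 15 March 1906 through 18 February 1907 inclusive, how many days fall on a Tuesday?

48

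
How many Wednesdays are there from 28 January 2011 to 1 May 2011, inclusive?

28 January 2011 is a Friday.
The range spans 94 days (inclusive of both endpoints).
94 = 7 × 13 + 3, so there are 13 full weeks plus 3 extra days.
Each full week contributes one Wednesday: 13 so far.
The 3 extra days are Fri, Sat, Sun — none qualify.
Total: 13 + 0 = 13.

13 Wednesdays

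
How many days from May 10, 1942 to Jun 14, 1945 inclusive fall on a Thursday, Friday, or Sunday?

485

May 10, 1942 is a Sunday.
The range spans 1132 days (inclusive of both endpoints).
1132 = 7 × 161 + 5, so there are 161 full weeks plus 5 extra days.
Each full week contributes 3 days from the set (Thu, Fri, Sun): 161 × 3 = 483.
The 5 extra days are Sunday, Monday, Tuesday, Wednesday, Thursday — 2 of them qualify.
Total: 483 + 2 = 485.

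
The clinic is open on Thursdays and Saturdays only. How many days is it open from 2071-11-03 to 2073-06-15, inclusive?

169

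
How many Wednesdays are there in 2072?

52

Jan 1, 2072 is a Friday.
The range spans 366 days (inclusive of both endpoints).
366 = 7 × 52 + 2, so there are 52 full weeks plus 2 extra days.
Each full week contributes one Wednesday: 52 so far.
The 2 extra days are Friday, Saturday — none qualify.
Total: 52 + 0 = 52.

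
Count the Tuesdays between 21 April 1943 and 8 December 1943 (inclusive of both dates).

33 Tuesdays

21 April 1943 is a Wednesday.
That's 232 days from start to end, counting both.
232 = 7 × 33 + 1, so there are 33 full weeks plus 1 extra day.
Each full week contributes one Tuesday: 33 so far.
The 1 extra day is Wed — none qualify.
Total: 33 + 0 = 33.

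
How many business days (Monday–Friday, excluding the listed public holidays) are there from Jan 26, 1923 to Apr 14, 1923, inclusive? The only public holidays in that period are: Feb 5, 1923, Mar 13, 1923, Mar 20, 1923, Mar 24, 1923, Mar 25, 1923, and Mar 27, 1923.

52

Jan 26, 1923 is a Friday.
The range spans 79 days (inclusive of both endpoints).
79 = 7 × 11 + 2, so there are 11 full weeks plus 2 extra days.
Each full week contributes 5 weekdays (Mon–Fri): 11 × 5 = 55.
The 2 extra days are Friday, Saturday — 1 of them qualifies.
Total: 55 + 1 = 56.
Holidays: Feb 5, 1923 (Mon); Mar 13, 1923 (Tue); Mar 20, 1923 (Tue); Mar 24, 1923 (Sat); Mar 25, 1923 (Sun); Mar 27, 1923 (Tue).
4 of the 6 holidays fall on weekdays; the rest are weekends and were already excluded.
Business days: 56 − 4 = 52.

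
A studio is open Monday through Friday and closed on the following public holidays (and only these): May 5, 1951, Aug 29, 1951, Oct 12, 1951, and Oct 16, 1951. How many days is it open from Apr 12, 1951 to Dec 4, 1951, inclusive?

166

Apr 12, 1951 is a Thursday.
That's 237 days from start to end, counting both.
237 = 7 × 33 + 6, so there are 33 full weeks plus 6 extra days.
Each full week contributes 5 weekdays (Mon–Fri): 33 × 5 = 165.
The 6 extra days are Thu, Fri, Sat, Sun, Mon, Tue — 4 of them qualify.
Total: 165 + 4 = 169.
Holidays: May 5, 1951 (Sat); Aug 29, 1951 (Wed); Oct 12, 1951 (Fri); Oct 16, 1951 (Tue).
3 of the 4 holidays fall on weekdays; the rest are weekends and were already excluded.
Business days: 169 − 3 = 166.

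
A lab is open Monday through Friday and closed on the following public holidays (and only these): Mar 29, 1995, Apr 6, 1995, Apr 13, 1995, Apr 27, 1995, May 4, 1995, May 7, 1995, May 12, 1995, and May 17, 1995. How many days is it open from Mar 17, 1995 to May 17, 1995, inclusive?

37

Mar 17, 1995 is a Friday.
From Mar 17, 1995 to May 17, 1995 is 62 days inclusive.
62 = 7 × 8 + 6, so there are 8 full weeks plus 6 extra days.
Each full week contributes 5 weekdays (Mon–Fri): 8 × 5 = 40.
The 6 extra days are Friday, Saturday, Sunday, Monday, Tuesday, Wednesday — 4 of them qualify.
Total: 40 + 4 = 44.
Holidays: Mar 29, 1995 (Wed); Apr 6, 1995 (Thu); Apr 13, 1995 (Thu); Apr 27, 1995 (Thu); May 4, 1995 (Thu); May 7, 1995 (Sun); May 12, 1995 (Fri); May 17, 1995 (Wed).
7 of the 8 holidays fall on weekdays; the rest are weekends and were already excluded.
Business days: 44 − 7 = 37.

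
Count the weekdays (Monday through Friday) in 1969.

January 1, 1969 is a Wednesday.
The range spans 365 days (inclusive of both endpoints).
365 = 7 × 52 + 1, so there are 52 full weeks plus 1 extra day.
Each full week contributes 5 weekdays (Mon–Fri): 52 × 5 = 260.
The 1 extra day is Wed — 1 of them qualifies.
Total: 260 + 1 = 261.

261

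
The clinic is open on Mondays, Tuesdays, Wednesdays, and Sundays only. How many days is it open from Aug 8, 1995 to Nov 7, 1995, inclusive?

Aug 8, 1995 is a Tuesday.
That's 92 days from start to end, counting both.
92 = 7 × 13 + 1, so there are 13 full weeks plus 1 extra day.
Each full week contributes 4 days from the set (Mon, Tue, Wed, Sun): 13 × 4 = 52.
The 1 extra day is Tuesday — 1 of them qualifies.
Total: 52 + 1 = 53.

53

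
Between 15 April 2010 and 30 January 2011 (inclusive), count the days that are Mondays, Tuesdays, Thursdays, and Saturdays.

15 April 2010 is a Thursday.
That's 291 days from start to end, counting both.
291 = 7 × 41 + 4, so there are 41 full weeks plus 4 extra days.
Each full week contributes 4 days from the set (Mon, Tue, Thu, Sat): 41 × 4 = 164.
The 4 extra days are Thursday, Friday, Saturday, Sunday — 2 of them qualify.
Total: 164 + 2 = 166.

166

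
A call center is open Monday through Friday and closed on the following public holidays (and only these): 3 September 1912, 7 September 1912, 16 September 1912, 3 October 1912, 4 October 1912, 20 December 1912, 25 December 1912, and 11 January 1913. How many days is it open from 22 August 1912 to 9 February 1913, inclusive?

22 August 1912 is a Thursday.
That's 172 days from start to end, counting both.
172 = 7 × 24 + 4, so there are 24 full weeks plus 4 extra days.
Each full week contributes 5 weekdays (Mon–Fri): 24 × 5 = 120.
The 4 extra days are Thursday, Friday, Saturday, Sunday — 2 of them qualify.
Total: 120 + 2 = 122.
Holidays: 3 September 1912 (Tue); 7 September 1912 (Sat); 16 September 1912 (Mon); 3 October 1912 (Thu); 4 October 1912 (Fri); 20 December 1912 (Fri); 25 December 1912 (Wed); 11 January 1913 (Sat).
6 of the 8 holidays fall on weekdays; the rest are weekends and were already excluded.
Business days: 122 − 6 = 116.

116 business days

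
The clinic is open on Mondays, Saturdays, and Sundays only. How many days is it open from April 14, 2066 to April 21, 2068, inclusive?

316

April 14, 2066 is a Wednesday.
That's 739 days from start to end, counting both.
739 = 7 × 105 + 4, so there are 105 full weeks plus 4 extra days.
Each full week contributes 3 days from the set (Mon, Sat, Sun): 105 × 3 = 315.
The 4 extra days are Wednesday, Thursday, Friday, Saturday — 1 of them qualifies.
Total: 315 + 1 = 316.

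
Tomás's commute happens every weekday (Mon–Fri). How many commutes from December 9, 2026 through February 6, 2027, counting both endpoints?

43

December 9, 2026 is a Wednesday.
The range spans 60 days (inclusive of both endpoints).
60 = 7 × 8 + 4, so there are 8 full weeks plus 4 extra days.
Each full week contributes 5 weekdays (Mon–Fri): 8 × 5 = 40.
The 4 extra days are Wed, Thu, Fri, Sat — 3 of them qualify.
Total: 40 + 3 = 43.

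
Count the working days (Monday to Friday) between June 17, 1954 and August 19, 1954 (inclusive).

46

June 17, 1954 is a Thursday.
From June 17, 1954 to August 19, 1954 is 64 days inclusive.
64 = 7 × 9 + 1, so there are 9 full weeks plus 1 extra day.
Each full week contributes 5 weekdays (Mon–Fri): 9 × 5 = 45.
The 1 extra day is Thursday — 1 of them qualifies.
Total: 45 + 1 = 46.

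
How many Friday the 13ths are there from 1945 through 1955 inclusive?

18

Friday-the-13ths by year:
1945: Apr, Jul
1946: Sep, Dec
1947: Jun
1948: Feb, Aug
1949: May
1950: Jan, Oct
1951: Apr, Jul
1952: Jun
1953: Feb, Mar, Nov
1954: Aug
1955: May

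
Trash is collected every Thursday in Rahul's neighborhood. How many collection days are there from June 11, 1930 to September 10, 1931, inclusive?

June 11, 1930 is a Wednesday.
That's 457 days from start to end, counting both.
457 = 7 × 65 + 2, so there are 65 full weeks plus 2 extra days.
Each full week contributes one Thursday: 65 so far.
The 2 extra days are Wed, Thu — 1 of them qualifies.
Total: 65 + 1 = 66.

66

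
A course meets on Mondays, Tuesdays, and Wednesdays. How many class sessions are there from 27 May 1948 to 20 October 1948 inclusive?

63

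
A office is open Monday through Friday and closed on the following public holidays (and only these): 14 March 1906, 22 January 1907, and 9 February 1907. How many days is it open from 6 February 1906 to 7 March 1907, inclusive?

6 February 1906 is a Tuesday.
That's 395 days from start to end, counting both.
395 = 7 × 56 + 3, so there are 56 full weeks plus 3 extra days.
Each full week contributes 5 weekdays (Mon–Fri): 56 × 5 = 280.
The 3 extra days are Tue, Wed, Thu — 3 of them qualify.
Total: 280 + 3 = 283.
Holidays: 14 March 1906 (Wed); 22 January 1907 (Tue); 9 February 1907 (Sat).
2 of the 3 holidays fall on weekdays; the rest are weekends and were already excluded.
Business days: 283 − 2 = 281.

281 working days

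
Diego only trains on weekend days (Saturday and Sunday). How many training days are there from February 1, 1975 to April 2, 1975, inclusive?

18

February 1, 1975 is a Saturday.
That's 61 days from start to end, counting both.
61 = 7 × 8 + 5, so there are 8 full weeks plus 5 extra days.
Each full week contributes 2 weekend days (Sat, Sun): 8 × 2 = 16.
The 5 extra days are Sat, Sun, Mon, Tue, Wed — 2 of them qualify.
Total: 16 + 2 = 18.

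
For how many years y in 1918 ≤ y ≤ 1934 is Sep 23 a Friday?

3

Day of week of September 23 in each year:
1918: Mon, 1919: Tue, 1920: Thu, 1921: Fri ✓, 1922: Sat, 1923: Sun, 1924: Tue, 1925: Wed, 1926: Thu, 1927: Fri ✓, 1928: Sun, 1929: Mon, 1930: Tue, 1931: Wed, 1932: Fri ✓, 1933: Sat, 1934: Sun
Fridays: 1921, 1927, 1932.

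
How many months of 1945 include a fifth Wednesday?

A month has five Wednesdays exactly when Wednesday falls within its first (length − 28) days.
Jan: 31 days, starts Mon → 5 of Mon, Tue, Wed ✓
Feb: 28 days, starts Thu → 5 of (none)
Mar: 31 days, starts Thu → 5 of Thu, Fri, Sat
Apr: 30 days, starts Sun → 5 of Sun, Mon
May: 31 days, starts Tue → 5 of Tue, Wed, Thu ✓
Jun: 30 days, starts Fri → 5 of Fri, Sat
Jul: 31 days, starts Sun → 5 of Sun, Mon, Tue
Aug: 31 days, starts Wed → 5 of Wed, Thu, Fri ✓
Sep: 30 days, starts Sat → 5 of Sat, Sun
Oct: 31 days, starts Mon → 5 of Mon, Tue, Wed ✓
Nov: 30 days, starts Thu → 5 of Thu, Fri
Dec: 31 days, starts Sat → 5 of Sat, Sun, Mon
Months with five Wednesdays: Jan, May, Aug, Oct.

4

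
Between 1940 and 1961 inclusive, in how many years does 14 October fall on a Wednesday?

Day of week of October 14 in each year:
1940: Mon, 1941: Tue, 1942: Wed ✓, 1943: Thu, 1944: Sat, 1945: Sun, 1946: Mon, 1947: Tue, 1948: Thu, 1949: Fri, 1950: Sat, 1951: Sun, 1952: Tue, 1953: Wed ✓, 1954: Thu, 1955: Fri, 1956: Sun, 1957: Mon, 1958: Tue, 1959: Wed ✓, 1960: Fri, 1961: Sat
Wednesdays: 1942, 1953, 1959.

3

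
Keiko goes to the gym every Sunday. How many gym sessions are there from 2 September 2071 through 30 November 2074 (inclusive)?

169

2 September 2071 is a Wednesday.
From 2 September 2071 to 30 November 2074 is 1186 days inclusive.
1186 = 7 × 169 + 3, so there are 169 full weeks plus 3 extra days.
Each full week contributes one Sunday: 169 so far.
The 3 extra days are Wednesday, Thursday, Friday — none qualify.
Total: 169 + 0 = 169.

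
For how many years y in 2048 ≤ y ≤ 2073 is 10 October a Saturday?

4

Day of week of October 10 in each year:
2048: Sat ✓, 2049: Sun, 2050: Mon, 2051: Tue, 2052: Thu, 2053: Fri, 2054: Sat ✓, 2055: Sun, 2056: Tue, 2057: Wed, 2058: Thu, 2059: Fri, 2060: Sun, 2061: Mon, 2062: Tue, 2063: Wed, 2064: Fri, 2065: Sat ✓, 2066: Sun, 2067: Mon, 2068: Wed, 2069: Thu, 2070: Fri, 2071: Sat ✓, 2072: Mon, 2073: Tue
Saturdays: 2048, 2054, 2065, 2071.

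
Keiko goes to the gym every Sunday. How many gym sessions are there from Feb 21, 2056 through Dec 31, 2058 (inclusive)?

149

Feb 21, 2056 is a Monday.
From Feb 21, 2056 to Dec 31, 2058 is 1045 days inclusive.
1045 = 7 × 149 + 2, so there are 149 full weeks plus 2 extra days.
Each full week contributes one Sunday: 149 so far.
The 2 extra days are Mon, Tue — none qualify.
Total: 149 + 0 = 149.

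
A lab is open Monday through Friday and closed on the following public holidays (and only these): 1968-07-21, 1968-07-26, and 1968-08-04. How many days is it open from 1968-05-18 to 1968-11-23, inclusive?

1968-05-18 is a Saturday.
From 1968-05-18 to 1968-11-23 is 190 days inclusive.
190 = 7 × 27 + 1, so there are 27 full weeks plus 1 extra day.
Each full week contributes 5 weekdays (Mon–Fri): 27 × 5 = 135.
The 1 extra day is Saturday — none qualify.
Total: 135 + 0 = 135.
Holidays: 1968-07-21 (Sun); 1968-07-26 (Fri); 1968-08-04 (Sun).
1 of the 3 holidays fall on weekdays; the rest are weekends and were already excluded.
Business days: 135 − 1 = 134.

134 working days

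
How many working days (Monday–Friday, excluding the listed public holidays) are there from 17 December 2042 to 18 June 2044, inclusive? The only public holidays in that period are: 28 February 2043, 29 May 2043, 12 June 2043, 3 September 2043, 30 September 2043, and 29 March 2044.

17 December 2042 is a Wednesday.
From 17 December 2042 to 18 June 2044 is 550 days inclusive.
550 = 7 × 78 + 4, so there are 78 full weeks plus 4 extra days.
Each full week contributes 5 weekdays (Mon–Fri): 78 × 5 = 390.
The 4 extra days are Wed, Thu, Fri, Sat — 3 of them qualify.
Total: 390 + 3 = 393.
Holidays: 28 February 2043 (Sat); 29 May 2043 (Fri); 12 June 2043 (Fri); 3 September 2043 (Thu); 30 September 2043 (Wed); 29 March 2044 (Tue).
5 of the 6 holidays fall on weekdays; the rest are weekends and were already excluded.
Business days: 393 − 5 = 388.

388 working days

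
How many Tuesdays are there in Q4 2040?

Oct 1, 2040 is a Monday.
That's 92 days from start to end, counting both.
92 = 7 × 13 + 1, so there are 13 full weeks plus 1 extra day.
Each full week contributes one Tuesday: 13 so far.
The 1 extra day is Monday — none qualify.
Total: 13 + 0 = 13.

13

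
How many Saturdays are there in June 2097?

June 1, 2097 is a Saturday.
The range spans 30 days (inclusive of both endpoints).
30 = 7 × 4 + 2, so there are 4 full weeks plus 2 extra days.
Each full week contributes one Saturday: 4 so far.
The 2 extra days are Sat, Sun — 1 of them qualifies.
Total: 4 + 1 = 5.

5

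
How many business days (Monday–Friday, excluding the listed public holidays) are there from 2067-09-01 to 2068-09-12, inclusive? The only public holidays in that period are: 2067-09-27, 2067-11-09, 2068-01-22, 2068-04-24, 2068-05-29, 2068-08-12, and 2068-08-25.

2067-09-01 is a Thursday.
That's 378 days from start to end, counting both.
378 = 7 × 54, so the span is exactly 54 full weeks.
Each full week contributes 5 weekdays (Mon–Fri): 54 × 5 = 270.
Holidays: 2067-09-27 (Tue); 2067-11-09 (Wed); 2068-01-22 (Sun); 2068-04-24 (Tue); 2068-05-29 (Tue); 2068-08-12 (Sun); 2068-08-25 (Sat).
4 of the 7 holidays fall on weekdays; the rest are weekends and were already excluded.
Business days: 270 − 4 = 266.

266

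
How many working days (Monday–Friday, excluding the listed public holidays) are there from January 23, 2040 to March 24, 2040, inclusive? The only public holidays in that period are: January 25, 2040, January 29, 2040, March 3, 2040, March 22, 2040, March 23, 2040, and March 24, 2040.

42 working days

January 23, 2040 is a Monday.
From January 23, 2040 to March 24, 2040 is 62 days inclusive.
62 = 7 × 8 + 6, so there are 8 full weeks plus 6 extra days.
Each full week contributes 5 weekdays (Mon–Fri): 8 × 5 = 40.
The 6 extra days are Mon, Tue, Wed, Thu, Fri, Sat — 5 of them qualify.
Total: 40 + 5 = 45.
Holidays: January 25, 2040 (Wed); January 29, 2040 (Sun); March 3, 2040 (Sat); March 22, 2040 (Thu); March 23, 2040 (Fri); March 24, 2040 (Sat).
3 of the 6 holidays fall on weekdays; the rest are weekends and were already excluded.
Business days: 45 − 3 = 42.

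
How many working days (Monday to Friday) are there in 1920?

1 January 1920 is a Thursday.
That's 366 days from start to end, counting both.
366 = 7 × 52 + 2, so there are 52 full weeks plus 2 extra days.
Each full week contributes 5 weekdays (Mon–Fri): 52 × 5 = 260.
The 2 extra days are Thursday, Friday — 2 of them qualify.
Total: 260 + 2 = 262.

262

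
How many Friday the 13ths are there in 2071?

The 13th falls on a Friday when the month's 13th has weekday Fri.
Jan 13 is Tue; Feb 13 is Fri ✓; Mar 13 is Fri ✓; Apr 13 is Mon; May 13 is Wed; Jun 13 is Sat; Jul 13 is Mon; Aug 13 is Thu; Sep 13 is Sun; Oct 13 is Tue; Nov 13 is Fri ✓; Dec 13 is Sun.
Friday the 13ths: Feb, Mar, Nov.

3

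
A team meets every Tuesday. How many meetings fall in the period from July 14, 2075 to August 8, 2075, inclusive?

4

July 14, 2075 is a Sunday.
That's 26 days from start to end, counting both.
26 = 7 × 3 + 5, so there are 3 full weeks plus 5 extra days.
Each full week contributes one Tuesday: 3 so far.
The 5 extra days are Sunday, Monday, Tuesday, Wednesday, Thursday — 1 of them qualifies.
Total: 3 + 1 = 4.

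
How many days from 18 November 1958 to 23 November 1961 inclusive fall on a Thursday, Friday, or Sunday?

472

18 November 1958 is a Tuesday.
The range spans 1102 days (inclusive of both endpoints).
1102 = 7 × 157 + 3, so there are 157 full weeks plus 3 extra days.
Each full week contributes 3 days from the set (Thu, Fri, Sun): 157 × 3 = 471.
The 3 extra days are Tuesday, Wednesday, Thursday — 1 of them qualifies.
Total: 471 + 1 = 472.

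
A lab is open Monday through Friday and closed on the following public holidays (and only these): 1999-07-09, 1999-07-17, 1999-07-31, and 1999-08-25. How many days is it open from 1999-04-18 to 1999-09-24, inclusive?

1999-04-18 is a Sunday.
That's 160 days from start to end, counting both.
160 = 7 × 22 + 6, so there are 22 full weeks plus 6 extra days.
Each full week contributes 5 weekdays (Mon–Fri): 22 × 5 = 110.
The 6 extra days are Sunday, Monday, Tuesday, Wednesday, Thursday, Friday — 5 of them qualify.
Total: 110 + 5 = 115.
Holidays: 1999-07-09 (Fri); 1999-07-17 (Sat); 1999-07-31 (Sat); 1999-08-25 (Wed).
2 of the 4 holidays fall on weekdays; the rest are weekends and were already excluded.
Business days: 115 − 2 = 113.

113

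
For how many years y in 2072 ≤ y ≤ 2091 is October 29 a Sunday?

Day of week of October 29 in each year:
2072: Sat, 2073: Sun ✓, 2074: Mon, 2075: Tue, 2076: Thu, 2077: Fri, 2078: Sat, 2079: Sun ✓, 2080: Tue, 2081: Wed, 2082: Thu, 2083: Fri, 2084: Sun ✓, 2085: Mon, 2086: Tue, 2087: Wed, 2088: Fri, 2089: Sat, 2090: Sun ✓, 2091: Mon
Sundays: 2073, 2079, 2084, 2090.

4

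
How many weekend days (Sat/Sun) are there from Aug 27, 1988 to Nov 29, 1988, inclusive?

Aug 27, 1988 is a Saturday.
That's 95 days from start to end, counting both.
95 = 7 × 13 + 4, so there are 13 full weeks plus 4 extra days.
Each full week contributes 2 weekend days (Sat, Sun): 13 × 2 = 26.
The 4 extra days are Saturday, Sunday, Monday, Tuesday — 2 of them qualify.
Total: 26 + 2 = 28.

28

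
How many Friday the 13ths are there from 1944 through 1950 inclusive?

11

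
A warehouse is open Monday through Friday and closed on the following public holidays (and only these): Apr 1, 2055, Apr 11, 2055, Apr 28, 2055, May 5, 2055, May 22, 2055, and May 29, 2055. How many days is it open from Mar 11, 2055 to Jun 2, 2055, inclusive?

57 working days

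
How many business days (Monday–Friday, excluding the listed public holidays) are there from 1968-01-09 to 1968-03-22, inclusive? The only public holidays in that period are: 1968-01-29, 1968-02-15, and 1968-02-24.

1968-01-09 is a Tuesday.
The range spans 74 days (inclusive of both endpoints).
74 = 7 × 10 + 4, so there are 10 full weeks plus 4 extra days.
Each full week contributes 5 weekdays (Mon–Fri): 10 × 5 = 50.
The 4 extra days are Tue, Wed, Thu, Fri — 4 of them qualify.
Total: 50 + 4 = 54.
Holidays: 1968-01-29 (Mon); 1968-02-15 (Thu); 1968-02-24 (Sat).
2 of the 3 holidays fall on weekdays; the rest are weekends and were already excluded.
Business days: 54 − 2 = 52.

52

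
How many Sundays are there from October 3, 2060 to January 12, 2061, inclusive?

15 Sundays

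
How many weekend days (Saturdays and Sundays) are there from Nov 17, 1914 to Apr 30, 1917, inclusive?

256

Nov 17, 1914 is a Tuesday.
That's 896 days from start to end, counting both.
896 = 7 × 128, so the span is exactly 128 full weeks.
Each full week contributes 2 weekend days (Sat, Sun): 128 × 2 = 256.
Total: 256.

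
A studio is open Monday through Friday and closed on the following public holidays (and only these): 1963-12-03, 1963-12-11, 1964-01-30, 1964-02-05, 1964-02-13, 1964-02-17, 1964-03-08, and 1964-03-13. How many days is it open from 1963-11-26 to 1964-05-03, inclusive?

107

1963-11-26 is a Tuesday.
From 1963-11-26 to 1964-05-03 is 160 days inclusive.
160 = 7 × 22 + 6, so there are 22 full weeks plus 6 extra days.
Each full week contributes 5 weekdays (Mon–Fri): 22 × 5 = 110.
The 6 extra days are Tuesday, Wednesday, Thursday, Friday, Saturday, Sunday — 4 of them qualify.
Total: 110 + 4 = 114.
Holidays: 1963-12-03 (Tue); 1963-12-11 (Wed); 1964-01-30 (Thu); 1964-02-05 (Wed); 1964-02-13 (Thu); 1964-02-17 (Mon); 1964-03-08 (Sun); 1964-03-13 (Fri).
7 of the 8 holidays fall on weekdays; the rest are weekends and were already excluded.
Business days: 114 − 7 = 107.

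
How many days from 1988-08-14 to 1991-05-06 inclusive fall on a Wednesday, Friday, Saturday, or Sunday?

569

1988-08-14 is a Sunday.
From 1988-08-14 to 1991-05-06 is 996 days inclusive.
996 = 7 × 142 + 2, so there are 142 full weeks plus 2 extra days.
Each full week contributes 4 days from the set (Wed, Fri, Sat, Sun): 142 × 4 = 568.
The 2 extra days are Sunday, Monday — 1 of them qualifies.
Total: 568 + 1 = 569.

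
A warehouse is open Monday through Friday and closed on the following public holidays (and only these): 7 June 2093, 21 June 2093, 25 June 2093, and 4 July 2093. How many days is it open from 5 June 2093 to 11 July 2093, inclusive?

5 June 2093 is a Friday.
The range spans 37 days (inclusive of both endpoints).
37 = 7 × 5 + 2, so there are 5 full weeks plus 2 extra days.
Each full week contributes 5 weekdays (Mon–Fri): 5 × 5 = 25.
The 2 extra days are Fri, Sat — 1 of them qualifies.
Total: 25 + 1 = 26.
Holidays: 7 June 2093 (Sun); 21 June 2093 (Sun); 25 June 2093 (Thu); 4 July 2093 (Sat).
1 of the 4 holidays fall on weekdays; the rest are weekends and were already excluded.
Business days: 26 − 1 = 25.

25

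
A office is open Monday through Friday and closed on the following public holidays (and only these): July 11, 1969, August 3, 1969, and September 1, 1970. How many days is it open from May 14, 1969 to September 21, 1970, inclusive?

352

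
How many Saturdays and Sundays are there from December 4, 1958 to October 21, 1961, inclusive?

301

December 4, 1958 is a Thursday.
The range spans 1053 days (inclusive of both endpoints).
1053 = 7 × 150 + 3, so there are 150 full weeks plus 3 extra days.
Each full week contributes 2 weekend days (Sat, Sun): 150 × 2 = 300.
The 3 extra days are Thu, Fri, Sat — 1 of them qualifies.
Total: 300 + 1 = 301.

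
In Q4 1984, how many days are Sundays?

13

1 October 1984 is a Monday.
The range spans 92 days (inclusive of both endpoints).
92 = 7 × 13 + 1, so there are 13 full weeks plus 1 extra day.
Each full week contributes one Sunday: 13 so far.
The 1 extra day is Monday — none qualify.
Total: 13 + 0 = 13.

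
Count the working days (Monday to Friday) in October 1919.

23

1 October 1919 is a Wednesday.
From 1 October 1919 to 31 October 1919 is 31 days inclusive.
31 = 7 × 4 + 3, so there are 4 full weeks plus 3 extra days.
Each full week contributes 5 weekdays (Mon–Fri): 4 × 5 = 20.
The 3 extra days are Wednesday, Thursday, Friday — 3 of them qualify.
Total: 20 + 3 = 23.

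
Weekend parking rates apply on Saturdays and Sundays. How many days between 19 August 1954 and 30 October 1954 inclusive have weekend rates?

19 August 1954 is a Thursday.
That's 73 days from start to end, counting both.
73 = 7 × 10 + 3, so there are 10 full weeks plus 3 extra days.
Each full week contributes 2 weekend days (Sat, Sun): 10 × 2 = 20.
The 3 extra days are Thursday, Friday, Saturday — 1 of them qualifies.
Total: 20 + 1 = 21.

21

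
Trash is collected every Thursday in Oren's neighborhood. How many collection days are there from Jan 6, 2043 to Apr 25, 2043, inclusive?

Jan 6, 2043 is a Tuesday.
That's 110 days from start to end, counting both.
110 = 7 × 15 + 5, so there are 15 full weeks plus 5 extra days.
Each full week contributes one Thursday: 15 so far.
The 5 extra days are Tuesday, Wednesday, Thursday, Friday, Saturday — 1 of them qualifies.
Total: 15 + 1 = 16.

16 Thursdays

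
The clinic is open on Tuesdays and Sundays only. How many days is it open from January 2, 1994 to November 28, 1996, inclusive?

304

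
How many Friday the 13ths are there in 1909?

The 13th falls on a Friday when the month's 13th has weekday Fri.
Jan 13 is Wed; Feb 13 is Sat; Mar 13 is Sat; Apr 13 is Tue; May 13 is Thu; Jun 13 is Sun; Jul 13 is Tue; Aug 13 is Fri ✓; Sep 13 is Mon; Oct 13 is Wed; Nov 13 is Sat; Dec 13 is Mon.
Friday the 13ths: Aug.

1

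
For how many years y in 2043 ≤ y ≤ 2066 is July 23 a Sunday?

4

Day of week of July 23 in each year:
2043: Thu, 2044: Sat, 2045: Sun ✓, 2046: Mon, 2047: Tue, 2048: Thu, 2049: Fri, 2050: Sat, 2051: Sun ✓, 2052: Tue, 2053: Wed, 2054: Thu, 2055: Fri, 2056: Sun ✓, 2057: Mon, 2058: Tue, 2059: Wed, 2060: Fri, 2061: Sat, 2062: Sun ✓, 2063: Mon, 2064: Wed, 2065: Thu, 2066: Fri
Sundays: 2045, 2051, 2056, 2062.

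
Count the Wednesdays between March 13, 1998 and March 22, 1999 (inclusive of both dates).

53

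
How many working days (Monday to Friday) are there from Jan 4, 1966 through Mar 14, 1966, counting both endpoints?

50

Jan 4, 1966 is a Tuesday.
The range spans 70 days (inclusive of both endpoints).
70 = 7 × 10, so the span is exactly 10 full weeks.
Each full week contributes 5 weekdays (Mon–Fri): 10 × 5 = 50.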